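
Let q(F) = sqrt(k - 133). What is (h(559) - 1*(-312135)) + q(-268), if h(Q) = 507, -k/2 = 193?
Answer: 312642 + I*sqrt(519) ≈ 3.1264e+5 + 22.782*I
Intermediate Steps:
k = -386 (k = -2*193 = -386)
q(F) = I*sqrt(519) (q(F) = sqrt(-386 - 133) = sqrt(-519) = I*sqrt(519))
(h(559) - 1*(-312135)) + q(-268) = (507 - 1*(-312135)) + I*sqrt(519) = (507 + 312135) + I*sqrt(519) = 312642 + I*sqrt(519)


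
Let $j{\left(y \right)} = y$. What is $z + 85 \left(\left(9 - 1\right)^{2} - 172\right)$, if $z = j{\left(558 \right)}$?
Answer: $-8622$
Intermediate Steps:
$z = 558$
$z + 85 \left(\left(9 - 1\right)^{2} - 172\right) = 558 + 85 \left(\left(9 - 1\right)^{2} - 172\right) = 558 + 85 \left(8^{2} - 172\right) = 558 + 85 \left(64 - 172\right) = 558 + 85 \left(-108\right) = 558 - 9180 = -8622$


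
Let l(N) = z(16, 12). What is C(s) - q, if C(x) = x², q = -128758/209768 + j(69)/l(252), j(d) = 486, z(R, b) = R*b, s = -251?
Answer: 52860766203/839072 ≈ 62999.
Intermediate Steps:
l(N) = 192 (l(N) = 16*12 = 192)
q = 1608869/839072 (q = -128758/209768 + 486/192 = -128758*1/209768 + 486*(1/192) = -64379/104884 + 81/32 = 1608869/839072 ≈ 1.9174)
C(s) - q = (-251)² - 1*1608869/839072 = 63001 - 1608869/839072 = 52860766203/839072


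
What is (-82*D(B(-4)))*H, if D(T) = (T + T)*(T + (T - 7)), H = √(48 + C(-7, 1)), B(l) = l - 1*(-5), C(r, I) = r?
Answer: 820*√41 ≈ 5250.6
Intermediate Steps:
B(l) = 5 + l (B(l) = l + 5 = 5 + l)
H = √41 (H = √(48 - 7) = √41 ≈ 6.4031)
D(T) = 2*T*(-7 + 2*T) (D(T) = (2*T)*(T + (-7 + T)) = (2*T)*(-7 + 2*T) = 2*T*(-7 + 2*T))
(-82*D(B(-4)))*H = (-164*(5 - 4)*(-7 + 2*(5 - 4)))*√41 = (-164*(-7 + 2*1))*√41 = (-164*(-7 + 2))*√41 = (-164*(-5))*√41 = (-82*(-10))*√41 = 820*√41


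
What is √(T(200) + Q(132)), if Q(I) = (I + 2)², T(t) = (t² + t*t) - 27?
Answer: 9*√1209 ≈ 312.94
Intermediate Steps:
T(t) = -27 + 2*t² (T(t) = (t² + t²) - 27 = 2*t² - 27 = -27 + 2*t²)
Q(I) = (2 + I)²
√(T(200) + Q(132)) = √((-27 + 2*200²) + (2 + 132)²) = √((-27 + 2*40000) + 134²) = √((-27 + 80000) + 17956) = √(79973 + 17956) = √97929 = 9*√1209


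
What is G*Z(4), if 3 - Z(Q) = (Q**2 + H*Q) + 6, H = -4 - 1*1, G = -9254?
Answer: -9254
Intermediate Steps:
H = -5 (H = -4 - 1 = -5)
Z(Q) = -3 - Q**2 + 5*Q (Z(Q) = 3 - ((Q**2 - 5*Q) + 6) = 3 - (6 + Q**2 - 5*Q) = 3 + (-6 - Q**2 + 5*Q) = -3 - Q**2 + 5*Q)
G*Z(4) = -9254*(-3 - 1*4**2 + 5*4) = -9254*(-3 - 1*16 + 20) = -9254*(-3 - 16 + 20) = -9254*1 = -9254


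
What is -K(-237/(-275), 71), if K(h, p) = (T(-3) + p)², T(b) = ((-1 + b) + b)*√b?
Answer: -4894 + 994*I*√3 ≈ -4894.0 + 1721.7*I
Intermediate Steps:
T(b) = √b*(-1 + 2*b) (T(b) = (-1 + 2*b)*√b = √b*(-1 + 2*b))
K(h, p) = (p - 7*I*√3)² (K(h, p) = (√(-3)*(-1 + 2*(-3)) + p)² = ((I*√3)*(-1 - 6) + p)² = ((I*√3)*(-7) + p)² = (-7*I*√3 + p)² = (p - 7*I*√3)²)
-K(-237/(-275), 71) = -(71 - 7*I*√3)²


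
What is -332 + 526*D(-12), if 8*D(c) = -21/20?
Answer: -32083/80 ≈ -401.04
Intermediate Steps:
D(c) = -21/160 (D(c) = (-21/20)/8 = (-21*1/20)/8 = (⅛)*(-21/20) = -21/160)
-332 + 526*D(-12) = -332 + 526*(-21/160) = -332 - 5523/80 = -32083/80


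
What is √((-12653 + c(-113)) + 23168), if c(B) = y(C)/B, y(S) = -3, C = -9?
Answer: 3*√14918486/113 ≈ 102.54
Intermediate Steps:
c(B) = -3/B
√((-12653 + c(-113)) + 23168) = √((-12653 - 3/(-113)) + 23168) = √((-12653 - 3*(-1/113)) + 23168) = √((-12653 + 3/113) + 23168) = √(-1429786/113 + 23168) = √(1188198/113) = 3*√14918486/113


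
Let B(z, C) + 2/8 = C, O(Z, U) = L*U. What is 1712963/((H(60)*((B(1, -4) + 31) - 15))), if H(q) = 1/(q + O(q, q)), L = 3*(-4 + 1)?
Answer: -3288888960/47 ≈ -6.9976e+7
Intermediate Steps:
L = -9 (L = 3*(-3) = -9)
O(Z, U) = -9*U
B(z, C) = -1/4 + C
H(q) = -1/(8*q) (H(q) = 1/(q - 9*q) = 1/(-8*q) = -1/(8*q))
1712963/((H(60)*((B(1, -4) + 31) - 15))) = 1712963/(((-1/8/60)*(((-1/4 - 4) + 31) - 15))) = 1712963/(((-1/8*1/60)*((-17/4 + 31) - 15))) = 1712963/((-(107/4 - 15)/480)) = 1712963/((-1/480*47/4)) = 1712963/(-47/1920) = 1712963*(-1920/47) = -3288888960/47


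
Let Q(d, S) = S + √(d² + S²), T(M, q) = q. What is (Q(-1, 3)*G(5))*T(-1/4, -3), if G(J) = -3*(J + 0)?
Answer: 135 + 45*√10 ≈ 277.30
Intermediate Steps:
Q(d, S) = S + √(S² + d²)
G(J) = -3*J
(Q(-1, 3)*G(5))*T(-1/4, -3) = ((3 + √(3² + (-1)²))*(-3*5))*(-3) = ((3 + √(9 + 1))*(-15))*(-3) = ((3 + √10)*(-15))*(-3) = (-45 - 15*√10)*(-3) = 135 + 45*√10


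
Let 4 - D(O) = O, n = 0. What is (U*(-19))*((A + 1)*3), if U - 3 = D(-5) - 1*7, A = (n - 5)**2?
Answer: -7410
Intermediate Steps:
D(O) = 4 - O
A = 25 (A = (0 - 5)**2 = (-5)**2 = 25)
U = 5 (U = 3 + ((4 - 1*(-5)) - 1*7) = 3 + ((4 + 5) - 7) = 3 + (9 - 7) = 3 + 2 = 5)
(U*(-19))*((A + 1)*3) = (5*(-19))*((25 + 1)*3) = -2470*3 = -95*78 = -7410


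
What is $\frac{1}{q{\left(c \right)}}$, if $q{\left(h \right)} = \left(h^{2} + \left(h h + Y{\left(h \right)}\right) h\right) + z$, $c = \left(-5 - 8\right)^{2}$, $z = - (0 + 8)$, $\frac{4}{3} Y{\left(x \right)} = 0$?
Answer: $\frac{1}{4855362} \approx 2.0596 \cdot 10^{-7}$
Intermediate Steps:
$Y{\left(x \right)} = 0$ ($Y{\left(x \right)} = \frac{3}{4} \cdot 0 = 0$)
$z = -8$ ($z = \left(-1\right) 8 = -8$)
$c = 169$ ($c = \left(-13\right)^{2} = 169$)
$q{\left(h \right)} = -8 + h^{2} + h^{3}$ ($q{\left(h \right)} = \left(h^{2} + \left(h h + 0\right) h\right) - 8 = \left(h^{2} + \left(h^{2} + 0\right) h\right) - 8 = \left(h^{2} + h^{2} h\right) - 8 = \left(h^{2} + h^{3}\right) - 8 = -8 + h^{2} + h^{3}$)
$\frac{1}{q{\left(c \right)}} = \frac{1}{-8 + 169^{2} + 169^{3}} = \frac{1}{-8 + 28561 + 4826809} = \frac{1}{4855362}$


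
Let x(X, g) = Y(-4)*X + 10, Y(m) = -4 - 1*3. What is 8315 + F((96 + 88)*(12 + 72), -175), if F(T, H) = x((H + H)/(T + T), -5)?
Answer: 18381775/2208 ≈ 8325.1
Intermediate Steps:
Y(m) = -7 (Y(m) = -4 - 3 = -7)
x(X, g) = 10 - 7*X (x(X, g) = -7*X + 10 = 10 - 7*X)
F(T, H) = 10 - 7*H/T (F(T, H) = 10 - 7*(H + H)/(T + T) = 10 - 7*2*H/(2*T) = 10 - 7*2*H*1/(2*T) = 10 - 7*H/T)
8315 + F((96 + 88)*(12 + 72), -175) = 8315 + (10 - 7*(-175)/(96 + 88)*(12 + 72)) = 8315 + (10 - 7*(-175)/184*84) = 8315 + (10 - 7*(-175)/15456) = 8315 + (10 - 7*(-175)*1/15456) = 8315 + (10 + 175/2208) = 8315 + 22255/2208 = 18381775/2208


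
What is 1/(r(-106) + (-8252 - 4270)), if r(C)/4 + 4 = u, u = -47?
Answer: -1/12726 ≈ -7.8579e-5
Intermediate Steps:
r(C) = -204 (r(C) = -16 + 4*(-47) = -16 - 188 = -204)
1/(r(-106) + (-8252 - 4270)) = 1/(-204 + (-8252 - 4270)) = 1/(-204 - 12522) = 1/(-12726) = -1/12726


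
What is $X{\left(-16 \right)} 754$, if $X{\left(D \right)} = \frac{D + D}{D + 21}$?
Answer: $- \frac{24128}{5} \approx -4825.6$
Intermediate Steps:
$X{\left(D \right)} = \frac{2 D}{21 + D}$
$X{\left(-16 \right)} 754 = 2 \left(-16\right) \frac{1}{21 - 16} \cdot 754 = 2 \left(-16\right) \frac{1}{5} \cdot 754 = \left(- \frac{32}{5}\right) 754 = - \frac{24128}{5}$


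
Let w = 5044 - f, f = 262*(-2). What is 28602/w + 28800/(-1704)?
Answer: -775143/65888 ≈ -11.765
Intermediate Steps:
f = -524
w = 5568 (w = 5044 - 1*(-524) = 5044 + 524 = 5568)
28602/w + 28800/(-1704) = 28602/5568 + 28800/(-1704) = 28602*(1/5568) + 28800*(-1/1704) = 4767/928 - 1200/71 = -775143/65888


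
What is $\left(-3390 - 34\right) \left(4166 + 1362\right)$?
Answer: $-18927872$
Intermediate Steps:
$\left(-3390 - 34\right) \left(4166 + 1362\right) = \left(-3424\right) 5528 = -18927872$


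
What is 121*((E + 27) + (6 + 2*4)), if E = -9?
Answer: 3872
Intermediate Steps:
121*((E + 27) + (6 + 2*4)) = 121*((-9 + 27) + (6 + 2*4)) = 121*(18 + (6 + 8)) = 121*(18 + 14) = 121*32 = 3872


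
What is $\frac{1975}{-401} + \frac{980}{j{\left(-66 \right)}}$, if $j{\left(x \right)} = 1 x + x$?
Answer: $- \frac{163420}{13233} \approx -12.349$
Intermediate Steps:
$j{\left(x \right)} = 2 x$ ($j{\left(x \right)} = x + x = 2 x$)
$\frac{1975}{-401} + \frac{980}{j{\left(-66 \right)}} = \frac{1975}{-401} + \frac{980}{2 \left(-66\right)} = 1975 \left(- \frac{1}{401}\right) + \frac{980}{-132} = - \frac{1975}{401} + 980 \left(- \frac{1}{132}\right) = - \frac{1975}{401} - \frac{245}{33} = - \frac{163420}{13233}$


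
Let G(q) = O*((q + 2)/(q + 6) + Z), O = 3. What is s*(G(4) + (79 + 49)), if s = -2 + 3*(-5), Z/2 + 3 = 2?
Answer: -10523/5 ≈ -2104.6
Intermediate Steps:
Z = -2 (Z = -6 + 2*2 = -6 + 4 = -2)
s = -17 (s = -2 - 15 = -17)
G(q) = -6 + 3*(2 + q)/(6 + q) (G(q) = 3*((q + 2)/(q + 6) - 2) = 3*((2 + q)/(6 + q) - 2) = 3*(-2 + (2 + q)/(6 + q)) = -6 + 3*(2 + q)/(6 + q))
s*(G(4) + (79 + 49)) = -17*(3*(-10 - 1*4)/(6 + 4) + (79 + 49)) = -17*(3*(-10 - 4)/10 + 128) = -17*(3*(⅒)*(-14) + 128) = -17*(-21/5 + 128) = -17*619/5 = -10523/5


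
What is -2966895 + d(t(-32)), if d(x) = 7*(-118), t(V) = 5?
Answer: -2967721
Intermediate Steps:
d(x) = -826
-2966895 + d(t(-32)) = -2966895 - 826 = -2967721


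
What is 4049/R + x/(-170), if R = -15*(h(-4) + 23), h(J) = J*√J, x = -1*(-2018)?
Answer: -675634/30243 - 32392*I/8895 ≈ -22.34 - 3.6416*I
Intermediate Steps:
x = 2018
h(J) = J^(3/2)
R = -345 + 120*I (R = -15*((-4)^(3/2) + 23) = -15*(-8*I + 23) = -15*(23 - 8*I) = -345 + 120*I ≈ -345.0 + 120.0*I)
4049/R + x/(-170) = 4049/(-345 + 120*I) + 2018/(-170) = 4049*((-345 - 120*I)/133425) + 2018*(-1/170) = 4049*(-345 - 120*I)/133425 - 1009/85 = -1009/85 + 4049*(-345 - 120*I)/133425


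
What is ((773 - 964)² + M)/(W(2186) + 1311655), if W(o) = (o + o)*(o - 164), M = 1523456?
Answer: 91761/597167 ≈ 0.15366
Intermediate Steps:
W(o) = 2*o*(-164 + o) (W(o) = (2*o)*(-164 + o) = 2*o*(-164 + o))
((773 - 964)² + M)/(W(2186) + 1311655) = ((773 - 964)² + 1523456)/(2*2186*(-164 + 2186) + 1311655) = ((-191)² + 1523456)/(2*2186*2022 + 1311655) = (36481 + 1523456)/(8840184 + 1311655) = 1559937/10151839 = 1559937*(1/10151839) = 91761/597167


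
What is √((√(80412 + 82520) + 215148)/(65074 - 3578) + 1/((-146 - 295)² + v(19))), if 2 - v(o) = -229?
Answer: √(1959432417689592174 + 418938400078884*√77)/748375572 ≈ 1.8722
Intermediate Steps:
v(o) = 231 (v(o) = 2 - 1*(-229) = 2 + 229 = 231)
√((√(80412 + 82520) + 215148)/(65074 - 3578) + 1/((-146 - 295)² + v(19))) = √((√(80412 + 82520) + 215148)/(65074 - 3578) + 1/((-146 - 295)² + 231)) = √((√162932 + 215148)/61496 + 1/((-441)² + 231)) = √((46*√77 + 215148)*(1/61496) + 1/(194481 + 231)) = √((215148 + 46*√77)*(1/61496) + 1/194712) = √((53787/15374 + 23*√77/30748) + 1/194712) = √(5236494859/1496751144 + 23*√77/30748)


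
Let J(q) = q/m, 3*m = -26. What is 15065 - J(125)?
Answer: 392065/26 ≈ 15079.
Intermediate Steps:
m = -26/3 (m = (⅓)*(-26) = -26/3 ≈ -8.6667)
J(q) = -3*q/26 (J(q) = q/(-26/3) = q*(-3/26) = -3*q/26)
15065 - J(125) = 15065 - (-3)*125/26 = 15065 - 1*(-375/26) = 15065 + 375/26 = 392065/26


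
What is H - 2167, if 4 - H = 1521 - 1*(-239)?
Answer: -3923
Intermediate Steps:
H = -1756 (H = 4 - (1521 - 1*(-239)) = 4 - (1521 + 239) = 4 - 1*1760 = 4 - 1760 = -1756)
H - 2167 = -1756 - 2167 = -3923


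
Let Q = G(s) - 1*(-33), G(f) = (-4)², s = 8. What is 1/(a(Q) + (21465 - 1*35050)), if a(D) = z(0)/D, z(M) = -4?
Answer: -49/665669 ≈ -7.3610e-5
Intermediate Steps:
G(f) = 16
Q = 49 (Q = 16 - 1*(-33) = 16 + 33 = 49)
a(D) = -4/D
1/(a(Q) + (21465 - 1*35050)) = 1/(-4/49 + (21465 - 1*35050)) = 1/(-4*1/49 + (21465 - 35050)) = 1/(-4/49 - 13585) = 1/(-665669/49) = -49/665669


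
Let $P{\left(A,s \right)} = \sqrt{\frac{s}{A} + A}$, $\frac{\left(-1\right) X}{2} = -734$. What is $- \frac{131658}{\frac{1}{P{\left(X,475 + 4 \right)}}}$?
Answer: $- \frac{65829 \sqrt{791069601}}{367} \approx -5.045 \cdot 10^{6}$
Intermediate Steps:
$X = 1468$ ($X = \left(-2\right) \left(-734\right) = 1468$)
$P{\left(A,s \right)} = \sqrt{A + \frac{s}{A}}$
$- \frac{131658}{\frac{1}{P{\left(X,475 + 4 \right)}}} = - \frac{131658}{\frac{1}{\sqrt{1468 + \frac{475 + 4}{1468}}}} = - \frac{131658}{\frac{1}{\sqrt{1468 + 479 \cdot \frac{1}{1468}}}} = - \frac{131658}{\frac{1}{\sqrt{1468 + \frac{479}{1468}}}} = - \frac{131658}{\frac{1}{\sqrt{\frac{2155503}{1468}}}} = - \frac{131658}{\frac{1}{\frac{1}{734} \sqrt{791069601}}} = - \frac{131658}{\frac{2}{2155503} \sqrt{791069601}} = - 131658 \frac{\sqrt{791069601}}{734} = - \frac{65829 \sqrt{791069601}}{367}$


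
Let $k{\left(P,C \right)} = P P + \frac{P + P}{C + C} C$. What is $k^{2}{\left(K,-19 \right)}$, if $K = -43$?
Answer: $3261636$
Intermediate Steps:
$k{\left(P,C \right)} = P + P^{2}$ ($k{\left(P,C \right)} = P^{2} + \frac{2 P}{2 C} C = P^{2} + 2 P \frac{1}{2 C} C = P^{2} + \frac{P}{C} C = P^{2} + P = P + P^{2}$)
$k^{2}{\left(K,-19 \right)} = \left(- 43 \left(1 - 43\right)\right)^{2} = \left(\left(-43\right) \left(-42\right)\right)^{2} = 1806^{2} = 3261636$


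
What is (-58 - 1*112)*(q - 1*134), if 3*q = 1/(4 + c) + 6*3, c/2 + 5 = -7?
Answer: 130577/6 ≈ 21763.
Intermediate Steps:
c = -24 (c = -10 + 2*(-7) = -10 - 14 = -24)
q = 359/60 (q = (1/(4 - 24) + 6*3)/3 = (1/(-20) + 18)/3 = (-1/20 + 18)/3 = (⅓)*(359/20) = 359/60 ≈ 5.9833)
(-58 - 1*112)*(q - 1*134) = (-58 - 1*112)*(359/60 - 1*134) = (-58 - 112)*(359/60 - 134) = -170*(-7681/60) = 130577/6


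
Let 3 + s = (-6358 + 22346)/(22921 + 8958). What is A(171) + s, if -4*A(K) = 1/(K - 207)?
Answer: -11437577/4590576 ≈ -2.4915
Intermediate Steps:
A(K) = -1/(4*(-207 + K)) (A(K) = -1/(4*(K - 207)) = -1/(4*(-207 + K)))
s = -79649/31879 (s = -3 + (-6358 + 22346)/(22921 + 8958) = -3 + 15988/31879 = -79649/31879 ≈ -2.4985)
A(171) + s = -1/(-828 + 4*171) - 79649/31879 = -1/(-828 + 684) - 79649/31879 = -1/(-144) - 79649/31879 = -1*(-1/144) - 79649/31879 = 1/144 - 79649/31879 = -11437577/4590576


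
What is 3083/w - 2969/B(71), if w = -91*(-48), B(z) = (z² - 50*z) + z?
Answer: -4076473/3411408 ≈ -1.1950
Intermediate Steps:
B(z) = z² - 49*z
w = 4368
3083/w - 2969/B(71) = 3083/4368 - 2969*1/(71*(-49 + 71)) = 3083*(1/4368) - 2969/(71*22) = 3083/4368 - 2969/1562 = -4076473/3411408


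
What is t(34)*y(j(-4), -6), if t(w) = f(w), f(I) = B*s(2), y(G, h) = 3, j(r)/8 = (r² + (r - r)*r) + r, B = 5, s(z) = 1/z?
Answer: 15/2 ≈ 7.5000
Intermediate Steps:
s(z) = 1/z
j(r) = 8*r + 8*r² (j(r) = 8*((r² + (r - r)*r) + r) = 8*((r² + 0*r) + r) = 8*((r² + 0) + r) = 8*(r² + r) = 8*(r + r²) = 8*r + 8*r²)
f(I) = 5/2
t(w) = 5/2
t(34)*y(j(-4), -6) = (5/2)*3 = 15/2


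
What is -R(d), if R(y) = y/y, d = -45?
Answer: -1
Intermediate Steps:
R(y) = 1
-R(d) = -1*1 = -1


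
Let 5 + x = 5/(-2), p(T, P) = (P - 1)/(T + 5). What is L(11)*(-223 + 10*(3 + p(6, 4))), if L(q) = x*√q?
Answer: 31395*√11/22 ≈ 4733.0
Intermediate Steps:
p(T, P) = (-1 + P)/(5 + T)
x = -15/2 (x = -5 + 5/(-2) = -5 + 5*(-½) = -5 - 5/2 = -15/2 ≈ -7.5000)
L(q) = -15*√q/2
L(11)*(-223 + 10*(3 + p(6, 4))) = (-15*√11/2)*(-223 + 10*(3 + (-1 + 4)/(5 + 6))) = (-15*√11/2)*(-223 + 10*(3 + 3/11)) = (-15*√11/2)*(-223 + 10*(36/11)) = (-15*√11/2)*(-223 + 360/11) = -15*√11/2*(-2093/11) = 31395*√11/22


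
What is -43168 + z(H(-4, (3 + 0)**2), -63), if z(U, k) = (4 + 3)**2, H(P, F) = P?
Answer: -43119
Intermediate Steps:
z(U, k) = 49 (z(U, k) = 7**2 = 49)
-43168 + z(H(-4, (3 + 0)**2), -63) = -43168 + 49 = -43119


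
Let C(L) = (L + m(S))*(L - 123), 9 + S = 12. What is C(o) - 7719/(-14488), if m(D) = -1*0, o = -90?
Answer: 277742679/14488 ≈ 19171.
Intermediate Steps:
S = 3 (S = -9 + 12 = 3)
m(D) = 0
C(L) = L*(-123 + L) (C(L) = (L + 0)*(L - 123) = L*(-123 + L))
C(o) - 7719/(-14488) = -90*(-123 - 90) - 7719/(-14488) = -90*(-213) - 7719*(-1/14488) = 19170 + 7719/14488 = 277742679/14488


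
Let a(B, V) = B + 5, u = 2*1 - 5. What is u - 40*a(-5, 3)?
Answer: -3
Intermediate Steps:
u = -3 (u = 2 - 5 = -3)
a(B, V) = 5 + B
u - 40*a(-5, 3) = -3 - 40*(5 - 5) = -3 - 40*0 = -3 + 0 = -3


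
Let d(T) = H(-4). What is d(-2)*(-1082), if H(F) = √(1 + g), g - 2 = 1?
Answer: -2164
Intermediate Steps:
g = 3 (g = 2 + 1 = 3)
H(F) = 2 (H(F) = √(1 + 3) = √4 = 2)
d(T) = 2
d(-2)*(-1082) = 2*(-1082) = -2164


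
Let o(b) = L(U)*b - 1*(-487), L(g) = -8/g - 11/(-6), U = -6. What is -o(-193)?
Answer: 745/6 ≈ 124.17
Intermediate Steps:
L(g) = 11/6 - 8/g (L(g) = -8/g - 11*(-1/6) = -8/g + 11/6 = 11/6 - 8/g)
o(b) = 487 + 19*b/6 (o(b) = (11/6 - 8/(-6))*b - 1*(-487) = (11/6 - 8*(-1/6))*b + 487 = (11/6 + 4/3)*b + 487 = 19*b/6 + 487 = 487 + 19*b/6)
-o(-193) = -(487 + (19/6)*(-193)) = -(487 - 3667/6) = -1*(-745/6) = 745/6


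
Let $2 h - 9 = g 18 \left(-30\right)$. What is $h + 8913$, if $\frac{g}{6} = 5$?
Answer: $\frac{1635}{2} \approx 817.5$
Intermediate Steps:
$g = 30$ ($g = 6 \cdot 5 = 30$)
$h = - \frac{16191}{2}$ ($h = \frac{9}{2} + \frac{30 \cdot 18 \left(-30\right)}{2} = \frac{9}{2} + \frac{540 \left(-30\right)}{2} = \frac{9}{2} + \frac{1}{2} \left(-16200\right) = \frac{9}{2} - 8100 = - \frac{16191}{2} \approx -8095.5$)
$h + 8913 = - \frac{16191}{2} + 8913 = \frac{1635}{2}$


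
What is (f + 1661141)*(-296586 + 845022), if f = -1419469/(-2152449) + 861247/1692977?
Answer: 85124010913396072536716/93437093607 ≈ 9.1103e+11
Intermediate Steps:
f = 327455277932/280311280821 (f = -1419469*(-1/2152449) + 861247*(1/1692977) = 1419469/2152449 + 861247/1692977 = 327455277932/280311280821 ≈ 1.1682)
(f + 1661141)*(-296586 + 845022) = (327455277932/280311280821 + 1661141)*(-296586 + 845022) = (465636888789554693/280311280821)*548436 = 85124010913396072536716/93437093607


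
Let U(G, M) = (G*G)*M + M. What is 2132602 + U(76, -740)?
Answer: -2142378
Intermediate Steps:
U(G, M) = M + M*G**2 (U(G, M) = G**2*M + M = M*G**2 + M = M + M*G**2)
2132602 + U(76, -740) = 2132602 - 740*(1 + 76**2) = 2132602 - 740*(1 + 5776) = 2132602 - 740*5777 = 2132602 - 4274980 = -2142378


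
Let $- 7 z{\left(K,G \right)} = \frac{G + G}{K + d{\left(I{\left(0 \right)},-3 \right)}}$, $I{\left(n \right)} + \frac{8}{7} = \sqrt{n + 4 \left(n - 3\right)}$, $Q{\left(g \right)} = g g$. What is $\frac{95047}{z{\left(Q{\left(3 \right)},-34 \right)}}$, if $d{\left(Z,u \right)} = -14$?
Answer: $- \frac{195685}{4} \approx -48921.0$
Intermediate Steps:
$Q{\left(g \right)} = g^{2}$
$I{\left(n \right)} = - \frac{8}{7} + \sqrt{-12 + 5 n}$ ($I{\left(n \right)} = - \frac{8}{7} + \sqrt{n + 4 \left(n - 3\right)} = - \frac{8}{7} + \sqrt{n + 4 \left(-3 + n\right)} = - \frac{8}{7} + \sqrt{n + \left(-12 + 4 n\right)} = - \frac{8}{7} + \sqrt{-12 + 5 n}$)
$z{\left(K,G \right)} = - \frac{2 G}{7 \left(-14 + K\right)}$ ($z{\left(K,G \right)} = - \frac{\left(G + G\right) \frac{1}{K - 14}}{7} = - \frac{2 G \frac{1}{-14 + K}}{7} = - \frac{2 G}{7 \left(-14 + K\right)}$)
$\frac{95047}{z{\left(Q{\left(3 \right)},-34 \right)}} = \frac{95047}{\left(-2\right) \left(-34\right) \frac{1}{-98 + 7 \cdot 3^{2}}} = \frac{95047}{\left(-2\right) \left(-34\right) \frac{1}{-98 + 7 \cdot 9}} = \frac{95047}{\left(-2\right) \left(-34\right) \frac{1}{-98 + 63}} = \frac{95047}{\left(-2\right) \left(-34\right) \frac{1}{-35}} = \frac{95047}{\left(-2\right) \left(-34\right) \left(- \frac{1}{35}\right)} = \frac{95047}{- \frac{68}{35}} = 95047 \left(- \frac{35}{68}\right) = - \frac{195685}{4}$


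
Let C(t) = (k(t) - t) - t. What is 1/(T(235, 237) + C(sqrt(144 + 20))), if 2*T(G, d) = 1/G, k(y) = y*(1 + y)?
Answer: 36228070/5905252961 + 441800*sqrt(41)/5905252961 ≈ 0.0066139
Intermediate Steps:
T(G, d) = 1/(2*G)
C(t) = -2*t + t*(1 + t) (C(t) = (t*(1 + t) - t) - t = (-t + t*(1 + t)) - t = -2*t + t*(1 + t))
1/(T(235, 237) + C(sqrt(144 + 20))) = 1/((1/2)/235 + sqrt(144 + 20)*(-1 + sqrt(144 + 20))) = 1/((1/2)*(1/235) + sqrt(164)*(-1 + sqrt(164))) = 1/(1/470 + (2*sqrt(41))*(-1 + 2*sqrt(41))) = 1/(1/470 + 2*sqrt(41)*(-1 + 2*sqrt(41)))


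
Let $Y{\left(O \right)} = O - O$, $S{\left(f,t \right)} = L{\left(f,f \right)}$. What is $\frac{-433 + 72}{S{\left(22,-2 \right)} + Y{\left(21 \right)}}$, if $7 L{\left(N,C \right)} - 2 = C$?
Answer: $- \frac{2527}{24} \approx -105.29$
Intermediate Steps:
$L{\left(N,C \right)} = \frac{2}{7} + \frac{C}{7}$
$S{\left(f,t \right)} = \frac{2}{7} + \frac{f}{7}$
$Y{\left(O \right)} = 0$
$\frac{-433 + 72}{S{\left(22,-2 \right)} + Y{\left(21 \right)}} = \frac{-433 + 72}{\left(\frac{2}{7} + \frac{1}{7} \cdot 22\right) + 0} = - \frac{361}{\left(\frac{2}{7} + \frac{22}{7}\right) + 0} = - \frac{361}{\frac{24}{7} + 0} = - \frac{361}{\frac{24}{7}} = \left(-361\right) \frac{7}{24} = - \frac{2527}{24}$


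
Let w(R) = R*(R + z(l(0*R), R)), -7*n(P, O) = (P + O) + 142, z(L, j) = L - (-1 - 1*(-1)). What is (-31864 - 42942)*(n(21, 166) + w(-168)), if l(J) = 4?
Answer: -2057539030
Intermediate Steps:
z(L, j) = L (z(L, j) = L - (-1 + 1) = L - 1*0 = L + 0 = L)
n(P, O) = -142/7 - O/7 - P/7 (n(P, O) = -((P + O) + 142)/7 = -((O + P) + 142)/7 = -(142 + O + P)/7 = -142/7 - O/7 - P/7)
w(R) = R*(4 + R) (w(R) = R*(R + 4) = R*(4 + R))
(-31864 - 42942)*(n(21, 166) + w(-168)) = (-31864 - 42942)*((-142/7 - ⅐*166 - ⅐*21) - 168*(4 - 168)) = -74806*((-142/7 - 166/7 - 3) - 168*(-164)) = -74806*(-47 + 27552) = -74806*27505 = -2057539030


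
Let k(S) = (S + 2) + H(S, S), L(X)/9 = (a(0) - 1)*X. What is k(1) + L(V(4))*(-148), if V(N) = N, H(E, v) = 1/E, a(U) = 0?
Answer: 5332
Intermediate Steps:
L(X) = -9*X (L(X) = 9*((0 - 1)*X) = 9*(-X) = -9*X)
k(S) = 2 + S + 1/S (k(S) = (S + 2) + 1/S = (2 + S) + 1/S = 2 + S + 1/S)
k(1) + L(V(4))*(-148) = (2 + 1 + 1/1) - 9*4*(-148) = (2 + 1 + 1) - 36*(-148) = 4 + 5328 = 5332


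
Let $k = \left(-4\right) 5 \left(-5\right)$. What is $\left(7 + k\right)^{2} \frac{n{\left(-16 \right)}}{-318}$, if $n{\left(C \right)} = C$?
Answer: $\frac{91592}{159} \approx 576.05$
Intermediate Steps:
$k = 100$ ($k = \left(-20\right) \left(-5\right) = 100$)
$\left(7 + k\right)^{2} \frac{n{\left(-16 \right)}}{-318} = \left(7 + 100\right)^{2} \left(- \frac{16}{-318}\right) = 107^{2} \left(\left(-16\right) \left(- \frac{1}{318}\right)\right) = 11449 \cdot \frac{8}{159} = \frac{91592}{159}$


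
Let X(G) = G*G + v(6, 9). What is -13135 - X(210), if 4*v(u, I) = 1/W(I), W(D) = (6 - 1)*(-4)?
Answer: -4578799/80 ≈ -57235.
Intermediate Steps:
W(D) = -20 (W(D) = 5*(-4) = -20)
v(u, I) = -1/80 (v(u, I) = (1/4)/(-20) = (1/4)*(-1/20) = -1/80)
X(G) = -1/80 + G**2 (X(G) = G*G - 1/80 = G**2 - 1/80 = -1/80 + G**2)
-13135 - X(210) = -13135 - (-1/80 + 210**2) = -13135 - (-1/80 + 44100) = -13135 - 1*3527999/80 = -13135 - 3527999/80 = -4578799/80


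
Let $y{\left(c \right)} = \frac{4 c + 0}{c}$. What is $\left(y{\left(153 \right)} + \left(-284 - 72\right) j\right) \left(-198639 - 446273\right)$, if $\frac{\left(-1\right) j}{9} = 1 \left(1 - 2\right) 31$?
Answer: $64052659840$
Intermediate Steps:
$y{\left(c \right)} = 4$ ($y{\left(c \right)} = \frac{4 c}{c} = 4$)
$j = 279$ ($j = - 9 \cdot 1 \left(1 - 2\right) 31 = - 9 \cdot 1 \left(-1\right) 31 = - 9 \left(\left(-1\right) 31\right) = \left(-9\right) \left(-31\right) = 279$)
$\left(y{\left(153 \right)} + \left(-284 - 72\right) j\right) \left(-198639 - 446273\right) = \left(4 + \left(-284 - 72\right) 279\right) \left(-198639 - 446273\right) = \left(4 - 99324\right) \left(-644912\right) = \left(-99320\right) \left(-644912\right) = 64052659840$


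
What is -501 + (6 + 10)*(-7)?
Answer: -613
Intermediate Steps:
-501 + (6 + 10)*(-7) = -501 + 16*(-7) = -501 - 112 = -613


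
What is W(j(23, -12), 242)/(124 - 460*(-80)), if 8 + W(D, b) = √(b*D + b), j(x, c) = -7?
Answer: -2/9231 + 11*I*√3/18462 ≈ -0.00021666 + 0.001032*I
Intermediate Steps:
W(D, b) = -8 + √(b + D*b) (W(D, b) = -8 + √(b*D + b) = -8 + √(D*b + b) = -8 + √(b + D*b))
W(j(23, -12), 242)/(124 - 460*(-80)) = (-8 + √(242*(1 - 7)))/(124 - 460*(-80)) = (-8 + √(242*(-6)))/(124 + 36800) = (-8 + √(-1452))/36924 = (-8 + 22*I*√3)*(1/36924) = -2/9231 + 11*I*√3/18462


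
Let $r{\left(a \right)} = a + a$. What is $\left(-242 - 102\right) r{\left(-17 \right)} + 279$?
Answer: $11975$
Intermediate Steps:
$r{\left(a \right)} = 2 a$
$\left(-242 - 102\right) r{\left(-17 \right)} + 279 = \left(-242 - 102\right) 2 \left(-17\right) + 279 = \left(-344\right) \left(-34\right) + 279 = 11696 + 279 = 11975$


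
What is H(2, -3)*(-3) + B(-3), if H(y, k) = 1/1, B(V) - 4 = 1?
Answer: 2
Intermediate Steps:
B(V) = 5 (B(V) = 4 + 1 = 5)
H(y, k) = 1 (H(y, k) = 1*1 = 1)
H(2, -3)*(-3) + B(-3) = 1*(-3) + 5 = -3 + 5 = 2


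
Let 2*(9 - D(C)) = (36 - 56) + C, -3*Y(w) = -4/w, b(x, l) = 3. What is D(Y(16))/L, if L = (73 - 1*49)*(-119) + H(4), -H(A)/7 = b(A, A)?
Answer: -65/9864 ≈ -0.0065896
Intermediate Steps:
Y(w) = 4/(3*w) (Y(w) = -(-4)/(3*w) = 4/(3*w))
H(A) = -21 (H(A) = -7*3 = -21)
D(C) = 19 - C/2 (D(C) = 9 - ((36 - 56) + C)/2 = 9 - (-20 + C)/2 = 9 + (10 - C/2) = 19 - C/2)
L = -2877 (L = (73 - 1*49)*(-119) - 21 = (73 - 49)*(-119) - 21 = 24*(-119) - 21 = -2856 - 21 = -2877)
D(Y(16))/L = (19 - 2/(3*16))/(-2877) = (19 - 2/(3*16))*(-1/2877) = (19 - 1/2*1/12)*(-1/2877) = (19 - 1/24)*(-1/2877) = (455/24)*(-1/2877) = -65/9864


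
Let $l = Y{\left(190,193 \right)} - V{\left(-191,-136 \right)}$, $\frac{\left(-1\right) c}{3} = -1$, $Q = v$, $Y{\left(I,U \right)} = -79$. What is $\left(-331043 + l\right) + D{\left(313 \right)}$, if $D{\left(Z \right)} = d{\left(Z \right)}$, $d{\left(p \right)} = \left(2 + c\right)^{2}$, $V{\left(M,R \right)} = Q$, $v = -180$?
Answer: $-330917$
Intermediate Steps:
$Q = -180$
$V{\left(M,R \right)} = -180$
$c = 3$ ($c = \left(-3\right) \left(-1\right) = 3$)
$d{\left(p \right)} = 25$ ($d{\left(p \right)} = \left(2 + 3\right)^{2} = 5^{2} = 25$)
$l = 101$ ($l = -79 - -180 = -79 + 180 = 101$)
$D{\left(Z \right)} = 25$
$\left(-331043 + l\right) + D{\left(313 \right)} = \left(-331043 + 101\right) + 25 = -330942 + 25 = -330917$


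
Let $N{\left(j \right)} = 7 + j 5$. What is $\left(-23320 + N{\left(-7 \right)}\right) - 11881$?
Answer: $-35229$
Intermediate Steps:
$N{\left(j \right)} = 7 + 5 j$
$\left(-23320 + N{\left(-7 \right)}\right) - 11881 = \left(-23320 + \left(7 + 5 \left(-7\right)\right)\right) - 11881 = \left(-23320 + \left(7 - 35\right)\right) - 11881 = \left(-23320 - 28\right) - 11881 = -23348 - 11881 = -35229$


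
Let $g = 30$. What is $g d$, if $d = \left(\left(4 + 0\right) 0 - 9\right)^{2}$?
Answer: $2430$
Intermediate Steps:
$d = 81$ ($d = \left(4 \cdot 0 - 9\right)^{2} = \left(0 - 9\right)^{2} = \left(-9\right)^{2} = 81$)
$g d = 30 \cdot 81 = 2430$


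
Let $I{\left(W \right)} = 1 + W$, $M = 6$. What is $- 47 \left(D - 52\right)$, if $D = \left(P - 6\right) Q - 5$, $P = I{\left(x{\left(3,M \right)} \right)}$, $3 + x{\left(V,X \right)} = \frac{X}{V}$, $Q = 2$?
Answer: $3243$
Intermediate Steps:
$x{\left(V,X \right)} = -3 + \frac{X}{V}$
$P = 0$ ($P = 1 - \left(3 - \frac{6}{3}\right) = 1 + \left(-3 + 6 \cdot \frac{1}{3}\right) = 1 + \left(-3 + 2\right) = 1 - 1 = 0$)
$D = -17$ ($D = \left(0 - 6\right) 2 - 5 = \left(-6\right) 2 - 5 = -12 - 5 = -17$)
$- 47 \left(D - 52\right) = - 47 \left(-17 - 52\right) = \left(-47\right) \left(-69\right) = 3243$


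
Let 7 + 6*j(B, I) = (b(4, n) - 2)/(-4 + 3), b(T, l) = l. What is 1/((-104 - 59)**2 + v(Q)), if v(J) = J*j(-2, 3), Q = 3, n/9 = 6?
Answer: 2/53079 ≈ 3.7680e-5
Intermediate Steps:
n = 54 (n = 9*6 = 54)
j(B, I) = -59/6 (j(B, I) = -7/6 + ((54 - 2)/(-4 + 3))/6 = -7/6 + (52/(-1))/6 = -7/6 + (52*(-1))/6 = -7/6 + (1/6)*(-52) = -7/6 - 26/3 = -59/6)
v(J) = -59*J/6 (v(J) = J*(-59/6) = -59*J/6)
1/((-104 - 59)**2 + v(Q)) = 1/((-104 - 59)**2 - 59/6*3) = 1/((-163)**2 - 59/2) = 1/(26569 - 59/2) = 1/(53079/2) = 2/53079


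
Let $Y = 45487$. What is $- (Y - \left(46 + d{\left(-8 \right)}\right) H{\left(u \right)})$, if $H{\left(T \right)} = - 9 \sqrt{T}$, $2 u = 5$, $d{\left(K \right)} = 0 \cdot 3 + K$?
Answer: $-45487 - 171 \sqrt{10} \approx -46028.0$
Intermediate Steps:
$d{\left(K \right)} = K$ ($d{\left(K \right)} = 0 + K = K$)
$u = \frac{5}{2}$ ($u = \frac{1}{2} \cdot 5 = \frac{5}{2} \approx 2.5$)
$- (Y - \left(46 + d{\left(-8 \right)}\right) H{\left(u \right)}) = - (45487 - \left(46 - 8\right) \left(- 9 \sqrt{\frac{5}{2}}\right)) = - (45487 - 38 \left(- 9 \frac{\sqrt{10}}{2}\right)) = - (45487 - 38 \left(- \frac{9 \sqrt{10}}{2}\right)) = - (45487 - - 171 \sqrt{10}) = - (45487 + 171 \sqrt{10}) = -45487 - 171 \sqrt{10}$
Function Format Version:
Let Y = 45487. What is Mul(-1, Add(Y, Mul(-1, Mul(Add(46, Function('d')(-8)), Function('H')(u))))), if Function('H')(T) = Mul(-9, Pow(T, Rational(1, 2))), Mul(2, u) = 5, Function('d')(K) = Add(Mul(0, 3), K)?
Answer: Add(-45487, Mul(-171, Pow(10, Rational(1, 2)))) ≈ -46028.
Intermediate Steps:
Function('d')(K) = K (Function('d')(K) = Add(0, K) = K)
u = Rational(5, 2) (u = Mul(Rational(1, 2), 5) = Rational(5, 2) ≈ 2.5000)
Mul(-1, Add(Y, Mul(-1, Mul(Add(46, Function('d')(-8)), Function('H')(u))))) = Mul(-1, Add(45487, Mul(-1, Mul(Add(46, -8), Mul(-9, Pow(Rational(5, 2), Rational(1, 2))))))) = Mul(-1, Add(45487, Mul(-1, Mul(38, Mul(-9, Mul(Rational(1, 2), Pow(10, Rational(1, 2)))))))) = Mul(-1, Add(45487, Mul(-1, Mul(38, Mul(Rational(-9, 2), Pow(10, Rational(1, 2))))))) = Mul(-1, Add(45487, Mul(-1, Mul(-171, Pow(10, Rational(1, 2)))))) = Mul(-1, Add(45487, Mul(171, Pow(10, Rational(1, 2))))) = Add(-45487, Mul(-171, Pow(10, Rational(1, 2))))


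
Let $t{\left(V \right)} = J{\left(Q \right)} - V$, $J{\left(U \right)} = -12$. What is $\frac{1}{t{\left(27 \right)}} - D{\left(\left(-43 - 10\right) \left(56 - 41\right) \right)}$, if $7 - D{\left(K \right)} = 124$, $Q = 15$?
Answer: $\frac{4562}{39} \approx 116.97$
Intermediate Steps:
$D{\left(K \right)} = -117$ ($D{\left(K \right)} = 7 - 124 = -117$)
$t{\left(V \right)} = -12 - V$
$\frac{1}{t{\left(27 \right)}} - D{\left(\left(-43 - 10\right) \left(56 - 41\right) \right)} = \frac{1}{-12 - 27} - -117 = \frac{1}{-12 - 27} + 117 = \frac{1}{-39} + 117 = - \frac{1}{39} + 117 = \frac{4562}{39}$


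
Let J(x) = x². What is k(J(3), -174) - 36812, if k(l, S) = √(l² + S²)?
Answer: -36812 + 3*√3373 ≈ -36638.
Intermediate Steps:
k(l, S) = √(S² + l²)
k(J(3), -174) - 36812 = √((-174)² + (3²)²) - 36812 = √(30276 + 9²) - 36812 = √(30276 + 81) - 36812 = √30357 - 36812 = 3*√3373 - 36812 = -36812 + 3*√3373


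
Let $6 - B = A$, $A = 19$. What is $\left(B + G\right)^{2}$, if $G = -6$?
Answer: $361$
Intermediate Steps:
$B = -13$ ($B = 6 - 19 = -13$)
$\left(B + G\right)^{2} = \left(-13 - 6\right)^{2} = \left(-19\right)^{2} = 361$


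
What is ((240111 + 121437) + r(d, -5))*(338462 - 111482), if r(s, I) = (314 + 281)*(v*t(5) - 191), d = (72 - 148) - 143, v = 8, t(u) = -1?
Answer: 55188598140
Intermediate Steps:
d = -219 (d = -76 - 143 = -219)
r(s, I) = -118405 (r(s, I) = (314 + 281)*(8*(-1) - 191) = 595*(-8 - 191) = 595*(-199) = -118405)
((240111 + 121437) + r(d, -5))*(338462 - 111482) = ((240111 + 121437) - 118405)*(338462 - 111482) = (361548 - 118405)*226980 = 243143*226980 = 55188598140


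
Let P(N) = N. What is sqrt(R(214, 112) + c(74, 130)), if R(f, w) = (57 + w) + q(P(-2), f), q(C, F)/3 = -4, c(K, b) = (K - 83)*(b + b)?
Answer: I*sqrt(2183) ≈ 46.723*I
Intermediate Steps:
c(K, b) = 2*b*(-83 + K) (c(K, b) = (-83 + K)*(2*b) = 2*b*(-83 + K))
q(C, F) = -12 (q(C, F) = 3*(-4) = -12)
R(f, w) = 45 + w (R(f, w) = (57 + w) - 12 = 45 + w)
sqrt(R(214, 112) + c(74, 130)) = sqrt((45 + 112) + 2*130*(-83 + 74)) = sqrt(157 + 2*130*(-9)) = sqrt(157 - 2340) = sqrt(-2183) = I*sqrt(2183)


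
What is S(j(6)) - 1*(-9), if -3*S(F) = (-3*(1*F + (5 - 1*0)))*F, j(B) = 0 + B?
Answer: 75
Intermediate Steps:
j(B) = B
S(F) = -F*(-15 - 3*F)/3 (S(F) = -(-3*(1*F + (5 - 1*0)))*F/3 = -(-3*(F + (5 + 0)))*F/3 = -(-3*(F + 5))*F/3 = -(-3*(5 + F))*F/3 = -(-15 - 3*F)*F/3 = -F*(-15 - 3*F)/3)
S(j(6)) - 1*(-9) = 6*(5 + 6) - 1*(-9) = 6*11 + 9 = 66 + 9 = 75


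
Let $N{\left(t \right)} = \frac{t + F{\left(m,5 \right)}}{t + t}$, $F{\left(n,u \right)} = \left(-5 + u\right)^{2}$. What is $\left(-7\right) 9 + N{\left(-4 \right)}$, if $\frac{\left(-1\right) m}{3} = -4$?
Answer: $- \frac{125}{2} \approx -62.5$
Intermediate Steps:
$m = 12$ ($m = \left(-3\right) \left(-4\right) = 12$)
$N{\left(t \right)} = \frac{1}{2}$ ($N{\left(t \right)} = \frac{t + \left(-5 + 5\right)^{2}}{t + t} = \frac{t + 0^{2}}{2 t} = \left(t + 0\right) \frac{1}{2 t} = t \frac{1}{2 t} = \frac{1}{2}$)
$\left(-7\right) 9 + N{\left(-4 \right)} = \left(-7\right) 9 + \frac{1}{2} = -63 + \frac{1}{2} = - \frac{125}{2}$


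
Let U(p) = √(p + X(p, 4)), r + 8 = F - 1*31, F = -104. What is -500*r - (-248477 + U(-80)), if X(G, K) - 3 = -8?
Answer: 319977 - I*√85 ≈ 3.1998e+5 - 9.2195*I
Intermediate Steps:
X(G, K) = -5 (X(G, K) = 3 - 8 = -5)
r = -143 (r = -8 + (-104 - 1*31) = -8 + (-104 - 31) = -8 - 135 = -143)
U(p) = √(-5 + p) (U(p) = √(p - 5) = √(-5 + p))
-500*r - (-248477 + U(-80)) = -500*(-143) - (-248477 + √(-5 - 80)) = 71500 - (-248477 + √(-85)) = 71500 - (-248477 + I*√85) = 71500 + (248477 - I*√85) = 319977 - I*√85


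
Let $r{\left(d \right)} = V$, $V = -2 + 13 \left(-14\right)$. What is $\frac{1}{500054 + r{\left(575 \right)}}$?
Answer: $\frac{1}{499870} \approx 2.0005 \cdot 10^{-6}$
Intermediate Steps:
$V = -184$ ($V = -2 - 182 = -184$)
$r{\left(d \right)} = -184$
$\frac{1}{500054 + r{\left(575 \right)}} = \frac{1}{500054 - 184} = \frac{1}{499870}$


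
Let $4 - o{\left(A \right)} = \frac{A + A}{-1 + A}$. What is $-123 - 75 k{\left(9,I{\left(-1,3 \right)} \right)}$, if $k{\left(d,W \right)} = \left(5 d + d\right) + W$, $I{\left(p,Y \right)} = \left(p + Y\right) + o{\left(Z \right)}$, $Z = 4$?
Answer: $-4423$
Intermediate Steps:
$o{\left(A \right)} = 4 - \frac{2 A}{-1 + A}$ ($o{\left(A \right)} = 4 - \frac{A + A}{-1 + A} = 4 - \frac{2 A}{-1 + A}$)
$I{\left(p,Y \right)} = \frac{4}{3} + Y + p$ ($I{\left(p,Y \right)} = \left(p + Y\right) + \frac{2 \left(-2 + 4\right)}{-1 + 4} = \left(Y + p\right) + 2 \cdot \frac{1}{3} \cdot 2 = \left(Y + p\right) + \frac{4}{3} = \frac{4}{3} + Y + p$)
$k{\left(d,W \right)} = W + 6 d$ ($k{\left(d,W \right)} = 6 d + W = W + 6 d$)
$-123 - 75 k{\left(9,I{\left(-1,3 \right)} \right)} = -123 - 75 \left(\left(\frac{4}{3} + 3 - 1\right) + 6 \cdot 9\right) = -123 - 75 \left(\frac{10}{3} + 54\right) = -123 - 4300 = -4423$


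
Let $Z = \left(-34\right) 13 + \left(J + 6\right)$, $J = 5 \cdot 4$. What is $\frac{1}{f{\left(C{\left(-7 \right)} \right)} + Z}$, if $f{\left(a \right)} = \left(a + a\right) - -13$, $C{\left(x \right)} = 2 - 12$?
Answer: $- \frac{1}{423} \approx -0.0023641$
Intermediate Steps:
$C{\left(x \right)} = -10$ ($C{\left(x \right)} = 2 - 12 = -10$)
$J = 20$
$f{\left(a \right)} = 13 + 2 a$ ($f{\left(a \right)} = 2 a + 13 = 13 + 2 a$)
$Z = -416$ ($Z = \left(-34\right) 13 + \left(20 + 6\right) = -442 + 26 = -416$)
$\frac{1}{f{\left(C{\left(-7 \right)} \right)} + Z} = \frac{1}{\left(13 + 2 \left(-10\right)\right) - 416} = \frac{1}{\left(13 - 20\right) - 416} = \frac{1}{-7 - 416} = \frac{1}{-423} = - \frac{1}{423}$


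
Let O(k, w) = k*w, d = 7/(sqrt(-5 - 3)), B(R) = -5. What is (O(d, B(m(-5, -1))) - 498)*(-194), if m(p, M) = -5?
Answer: 96612 - 3395*I*sqrt(2)/2 ≈ 96612.0 - 2400.6*I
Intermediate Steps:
d = -7*I*sqrt(2)/4 (d = 7/(sqrt(-8)) = 7/((2*I*sqrt(2))) = 7*(-I*sqrt(2)/4) = -7*I*sqrt(2)/4 ≈ -2.4749*I)
(O(d, B(m(-5, -1))) - 498)*(-194) = (-7*I*sqrt(2)/4*(-5) - 498)*(-194) = (35*I*sqrt(2)/4 - 498)*(-194) = (-498 + 35*I*sqrt(2)/4)*(-194) = 96612 - 3395*I*sqrt(2)/2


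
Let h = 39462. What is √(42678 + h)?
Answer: 74*√15 ≈ 286.60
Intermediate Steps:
√(42678 + h) = √(42678 + 39462) = √82140 = 74*√15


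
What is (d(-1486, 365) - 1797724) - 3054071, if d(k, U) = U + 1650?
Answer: -4849780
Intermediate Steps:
d(k, U) = 1650 + U
(d(-1486, 365) - 1797724) - 3054071 = ((1650 + 365) - 1797724) - 3054071 = (2015 - 1797724) - 3054071 = -1795709 - 3054071 = -4849780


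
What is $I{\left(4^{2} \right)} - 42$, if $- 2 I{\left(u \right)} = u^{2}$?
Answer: $-170$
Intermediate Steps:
$I{\left(u \right)} = - \frac{u^{2}}{2}$
$I{\left(4^{2} \right)} - 42 = - \frac{\left(4^{2}\right)^{2}}{2} - 42 = - \frac{16^{2}}{2} - 42 = \left(- \frac{1}{2}\right) 256 - 42 = -128 - 42 = -170$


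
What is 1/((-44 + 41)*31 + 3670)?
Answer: 1/3577 ≈ 0.00027956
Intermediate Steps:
1/((-44 + 41)*31 + 3670) = 1/(-3*31 + 3670) = 1/(-93 + 3670) = 1/3577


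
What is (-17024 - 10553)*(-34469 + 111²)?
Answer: 610775396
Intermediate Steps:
(-17024 - 10553)*(-34469 + 111²) = -27577*(-34469 + 12321) = -27577*(-22148) = 610775396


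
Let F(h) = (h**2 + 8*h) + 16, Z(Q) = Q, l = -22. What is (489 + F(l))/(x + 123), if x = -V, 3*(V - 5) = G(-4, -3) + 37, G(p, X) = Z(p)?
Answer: 813/107 ≈ 7.5981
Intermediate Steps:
G(p, X) = p
F(h) = 16 + h**2 + 8*h
V = 16 (V = 5 + (-4 + 37)/3 = 5 + (1/3)*33 = 5 + 11 = 16)
x = -16 (x = -1*16 = -16)
(489 + F(l))/(x + 123) = (489 + (16 + (-22)**2 + 8*(-22)))/(-16 + 123) = (489 + (16 + 484 - 176))/107 = (489 + 324)*(1/107) = 813*(1/107) = 813/107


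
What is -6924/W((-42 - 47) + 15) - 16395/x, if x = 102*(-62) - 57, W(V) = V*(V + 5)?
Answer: 2196157/1810077 ≈ 1.2133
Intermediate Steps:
W(V) = V*(5 + V)
x = -6381 (x = -6324 - 57 = -6381)
-6924/W((-42 - 47) + 15) - 16395/x = -6924*1/((5 + ((-42 - 47) + 15))*((-42 - 47) + 15)) - 16395/(-6381) = -6924*1/((-89 + 15)*(5 + (-89 + 15))) - 16395*(-1/6381) = -6924*(-1/(74*(5 - 74))) + 5465/2127 = -6924/((-74*(-69))) + 5465/2127 = -6924/5106 + 5465/2127 = -6924*1/5106 + 5465/2127 = -1154/851 + 5465/2127 = 2196157/1810077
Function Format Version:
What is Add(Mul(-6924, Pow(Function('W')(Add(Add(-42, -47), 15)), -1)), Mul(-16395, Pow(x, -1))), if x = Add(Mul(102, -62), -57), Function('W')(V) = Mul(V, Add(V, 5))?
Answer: Rational(2196157, 1810077) ≈ 1.2133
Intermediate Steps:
Function('W')(V) = Mul(V, Add(5, V))
x = -6381 (x = Add(-6324, -57) = -6381)
Add(Mul(-6924, Pow(Function('W')(Add(Add(-42, -47), 15)), -1)), Mul(-16395, Pow(x, -1))) = Add(Mul(-6924, Pow(Mul(Add(Add(-42, -47), 15), Add(5, Add(Add(-42, -47), 15))), -1)), Mul(-16395, Pow(-6381, -1))) = Add(Mul(-6924, Pow(Mul(Add(-89, 15), Add(5, Add(-89, 15))), -1)), Mul(-16395, Rational(-1, 6381))) = Add(Mul(-6924, Pow(Mul(-74, Add(5, -74)), -1)), Rational(5465, 2127)) = Add(Mul(-6924, Pow(Mul(-74, -69), -1)), Rational(5465, 2127)) = Add(Mul(-6924, Pow(5106, -1)), Rational(5465, 2127)) = Add(Mul(-6924, Rational(1, 5106)), Rational(5465, 2127)) = Add(Rational(-1154, 851), Rational(5465, 2127)) = Rational(2196157, 1810077)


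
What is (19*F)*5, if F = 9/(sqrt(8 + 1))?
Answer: 285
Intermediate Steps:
F = 3 (F = 9/(sqrt(9)) = 9/3 = 9*(1/3) = 3)
(19*F)*5 = (19*3)*5 = 57*5 = 285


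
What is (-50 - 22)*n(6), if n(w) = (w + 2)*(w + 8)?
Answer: -8064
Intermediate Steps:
n(w) = (2 + w)*(8 + w)
(-50 - 22)*n(6) = (-50 - 22)*(16 + 6² + 10*6) = -72*(16 + 36 + 60) = -72*112 = -8064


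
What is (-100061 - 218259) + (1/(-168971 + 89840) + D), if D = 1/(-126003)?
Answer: -1057962345688298/3323581131 ≈ -3.1832e+5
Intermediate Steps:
D = -1/126003 ≈ -7.9363e-6
(-100061 - 218259) + (1/(-168971 + 89840) + D) = (-100061 - 218259) + (1/(-168971 + 89840) - 1/126003) = -318320 + (1/(-79131) - 1/126003) = -318320 + (-1/79131 - 1/126003) = -318320 - 68378/3323581131 = -1057962345688298/3323581131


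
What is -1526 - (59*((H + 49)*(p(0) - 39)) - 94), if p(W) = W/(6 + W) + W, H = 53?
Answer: 233270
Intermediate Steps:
p(W) = W + W/(6 + W)
-1526 - (59*((H + 49)*(p(0) - 39)) - 94) = -1526 - (59*((53 + 49)*(0*(7 + 0)/(6 + 0) - 39)) - 94) = -1526 - (59*(102*(0*7/6 - 39)) - 94) = -1526 - (59*(102*(0*(1/6)*7 - 39)) - 94) = -1526 - (59*(102*(0 - 39)) - 94) = -1526 - (59*(102*(-39)) - 94) = -1526 - (59*(-3978) - 94) = -1526 - (-234702 - 94) = -1526 - 1*(-234796) = -1526 + 234796 = 233270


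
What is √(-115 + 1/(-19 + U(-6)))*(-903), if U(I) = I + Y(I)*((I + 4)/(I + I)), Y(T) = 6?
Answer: -301*I*√16566/4 ≈ -9685.3*I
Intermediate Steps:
U(I) = I + 3*(4 + I)/I (U(I) = I + 6*((I + 4)/(I + I)) = I + 6*((4 + I)/((2*I))) = I + 6*((4 + I)*(1/(2*I))) = I + 6*((4 + I)/(2*I)) = I + 3*(4 + I)/I)
√(-115 + 1/(-19 + U(-6)))*(-903) = √(-115 + 1/(-19 + (3 - 6 + 12/(-6))))*(-903) = √(-115 + 1/(-19 + (3 - 6 + 12*(-⅙))))*(-903) = √(-115 + 1/(-19 + (3 - 6 - 2)))*(-903) = √(-115 + 1/(-19 - 5))*(-903) = √(-115 + 1/(-24))*(-903) = √(-115 - 1/24)*(-903) = √(-2761/24)*(-903) = (I*√16566/12)*(-903) = -301*I*√16566/4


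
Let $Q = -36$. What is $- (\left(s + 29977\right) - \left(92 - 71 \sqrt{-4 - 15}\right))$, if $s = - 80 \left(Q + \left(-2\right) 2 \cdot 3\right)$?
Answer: $-33725 - 71 i \sqrt{19} \approx -33725.0 - 309.48 i$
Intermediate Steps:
$s = 3840$ ($s = - 80 \left(-36 + \left(-2\right) 2 \cdot 3\right) = - 80 \left(-36 - 12\right) = \left(-80\right) \left(-48\right) = 3840$)
$- (\left(s + 29977\right) - \left(92 - 71 \sqrt{-4 - 15}\right)) = - (\left(3840 + 29977\right) - \left(92 - 71 \sqrt{-4 - 15}\right)) = - (33817 - \left(92 - 71 \sqrt{-19}\right)) = - (33817 - \left(92 - 71 i \sqrt{19}\right)) = - (33725 + 71 i \sqrt{19}) = -33725 - 71 i \sqrt{19}$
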